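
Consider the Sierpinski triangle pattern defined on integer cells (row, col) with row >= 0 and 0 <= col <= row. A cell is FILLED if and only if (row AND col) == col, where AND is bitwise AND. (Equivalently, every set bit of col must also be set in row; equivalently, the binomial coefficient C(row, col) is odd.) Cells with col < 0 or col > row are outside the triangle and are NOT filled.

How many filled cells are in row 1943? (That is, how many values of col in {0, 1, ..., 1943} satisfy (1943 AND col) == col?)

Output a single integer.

1943 in binary = 11110010111
popcount(1943) = number of 1-bits in 11110010111 = 8
A col c satisfies (1943 AND c) == c iff every set bit of c is also set in 1943; each of the 8 set bits of 1943 can independently be on or off in c.
count = 2^8 = 256

Answer: 256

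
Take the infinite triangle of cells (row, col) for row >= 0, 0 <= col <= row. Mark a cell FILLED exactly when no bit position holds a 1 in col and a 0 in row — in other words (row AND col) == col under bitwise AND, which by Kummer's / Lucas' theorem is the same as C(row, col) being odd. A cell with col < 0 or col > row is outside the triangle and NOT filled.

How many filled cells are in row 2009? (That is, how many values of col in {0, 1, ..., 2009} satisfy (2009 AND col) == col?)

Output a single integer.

Answer: 256

Derivation:
2009 in binary = 11111011001
popcount(2009) = number of 1-bits in 11111011001 = 8
A col c satisfies (2009 AND c) == c iff every set bit of c is also set in 2009; each of the 8 set bits of 2009 can independently be on or off in c.
count = 2^8 = 256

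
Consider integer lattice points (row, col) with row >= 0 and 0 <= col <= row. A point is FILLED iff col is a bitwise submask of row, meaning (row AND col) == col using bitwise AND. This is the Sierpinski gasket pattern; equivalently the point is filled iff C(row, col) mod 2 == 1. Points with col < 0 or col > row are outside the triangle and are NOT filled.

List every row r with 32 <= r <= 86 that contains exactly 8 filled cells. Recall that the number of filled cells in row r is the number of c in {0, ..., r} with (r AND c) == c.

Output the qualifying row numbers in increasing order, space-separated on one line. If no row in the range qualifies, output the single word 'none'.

Answer: 35 37 38 41 42 44 49 50 52 56 67 69 70 73 74 76 81 82 84

Derivation:
Row r has 2^popcount(r) filled cells, so we need popcount(r) = log2(8) = 3.
Scan r = 32..86 and keep those with exactly 3 one-bits:
r=32=100000 popcount=1 -> skip
r=33=100001 popcount=2 -> skip
r=34=100010 popcount=2 -> skip
r=35=100011 popcount=3 -> KEEP
r=36=100100 popcount=2 -> skip
r=37=100101 popcount=3 -> KEEP
r=38=100110 popcount=3 -> KEEP
r=39=100111 popcount=4 -> skip
r=40=101000 popcount=2 -> skip
r=41=101001 popcount=3 -> KEEP
r=42=101010 popcount=3 -> KEEP
r=43=101011 popcount=4 -> skip
r=44=101100 popcount=3 -> KEEP
r=45=101101 popcount=4 -> skip
r=46=101110 popcount=4 -> skip
r=47=101111 popcount=5 -> skip
r=48=110000 popcount=2 -> skip
r=49=110001 popcount=3 -> KEEP
r=50=110010 popcount=3 -> KEEP
r=51=110011 popcount=4 -> skip
r=52=110100 popcount=3 -> KEEP
r=53=110101 popcount=4 -> skip
r=54=110110 popcount=4 -> skip
r=55=110111 popcount=5 -> skip
r=56=111000 popcount=3 -> KEEP
r=57=111001 popcount=4 -> skip
r=58=111010 popcount=4 -> skip
r=59=111011 popcount=5 -> skip
r=60=111100 popcount=4 -> skip
r=61=111101 popcount=5 -> skip
r=62=111110 popcount=5 -> skip
r=63=111111 popcount=6 -> skip
r=64=1000000 popcount=1 -> skip
r=65=1000001 popcount=2 -> skip
r=66=1000010 popcount=2 -> skip
r=67=1000011 popcount=3 -> KEEP
r=68=1000100 popcount=2 -> skip
r=69=1000101 popcount=3 -> KEEP
r=70=1000110 popcount=3 -> KEEP
r=71=1000111 popcount=4 -> skip
r=72=1001000 popcount=2 -> skip
r=73=1001001 popcount=3 -> KEEP
r=74=1001010 popcount=3 -> KEEP
r=75=1001011 popcount=4 -> skip
r=76=1001100 popcount=3 -> KEEP
r=77=1001101 popcount=4 -> skip
r=78=1001110 popcount=4 -> skip
r=79=1001111 popcount=5 -> skip
r=80=1010000 popcount=2 -> skip
r=81=1010001 popcount=3 -> KEEP
r=82=1010010 popcount=3 -> KEEP
r=83=1010011 popcount=4 -> skip
r=84=1010100 popcount=3 -> KEEP
r=85=1010101 popcount=4 -> skip
r=86=1010110 popcount=4 -> skip
Kept rows: 35 37 38 41 42 44 49 50 52 56 67 69 70 73 74 76 81 82 84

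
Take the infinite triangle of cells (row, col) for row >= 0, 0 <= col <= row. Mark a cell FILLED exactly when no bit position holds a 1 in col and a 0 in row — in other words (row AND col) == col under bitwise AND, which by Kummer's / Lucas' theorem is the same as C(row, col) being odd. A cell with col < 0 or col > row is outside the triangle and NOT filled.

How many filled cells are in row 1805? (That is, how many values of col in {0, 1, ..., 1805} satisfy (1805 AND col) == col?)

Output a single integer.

1805 in binary = 11100001101
popcount(1805) = number of 1-bits in 11100001101 = 6
A col c satisfies (1805 AND c) == c iff every set bit of c is also set in 1805; each of the 6 set bits of 1805 can independently be on or off in c.
count = 2^6 = 64

Answer: 64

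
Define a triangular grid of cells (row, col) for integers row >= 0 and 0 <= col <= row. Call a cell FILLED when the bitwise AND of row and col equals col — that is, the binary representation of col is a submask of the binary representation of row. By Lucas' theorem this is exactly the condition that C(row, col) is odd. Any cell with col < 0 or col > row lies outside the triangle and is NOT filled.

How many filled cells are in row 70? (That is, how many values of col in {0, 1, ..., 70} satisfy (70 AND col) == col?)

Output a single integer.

Answer: 8

Derivation:
70 in binary = 1000110
popcount(70) = number of 1-bits in 1000110 = 3
A col c satisfies (70 AND c) == c iff every set bit of c is also set in 70; each of the 3 set bits of 70 can independently be on or off in c.
count = 2^3 = 8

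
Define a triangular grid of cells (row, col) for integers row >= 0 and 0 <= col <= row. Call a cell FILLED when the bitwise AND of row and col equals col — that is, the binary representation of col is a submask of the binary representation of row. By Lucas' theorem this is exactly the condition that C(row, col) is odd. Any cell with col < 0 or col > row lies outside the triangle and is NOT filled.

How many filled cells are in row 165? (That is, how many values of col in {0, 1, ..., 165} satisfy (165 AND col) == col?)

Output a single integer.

165 in binary = 10100101
popcount(165) = number of 1-bits in 10100101 = 4
A col c satisfies (165 AND c) == c iff every set bit of c is also set in 165; each of the 4 set bits of 165 can independently be on or off in c.
count = 2^4 = 16

Answer: 16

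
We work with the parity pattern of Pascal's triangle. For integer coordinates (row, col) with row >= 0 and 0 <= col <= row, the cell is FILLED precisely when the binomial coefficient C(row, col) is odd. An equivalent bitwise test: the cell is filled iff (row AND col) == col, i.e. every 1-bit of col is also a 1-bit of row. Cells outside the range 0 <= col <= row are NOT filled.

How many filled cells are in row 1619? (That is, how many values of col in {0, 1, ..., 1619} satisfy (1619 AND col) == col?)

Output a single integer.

Answer: 64

Derivation:
1619 in binary = 11001010011
popcount(1619) = number of 1-bits in 11001010011 = 6
A col c satisfies (1619 AND c) == c iff every set bit of c is also set in 1619; each of the 6 set bits of 1619 can independently be on or off in c.
count = 2^6 = 64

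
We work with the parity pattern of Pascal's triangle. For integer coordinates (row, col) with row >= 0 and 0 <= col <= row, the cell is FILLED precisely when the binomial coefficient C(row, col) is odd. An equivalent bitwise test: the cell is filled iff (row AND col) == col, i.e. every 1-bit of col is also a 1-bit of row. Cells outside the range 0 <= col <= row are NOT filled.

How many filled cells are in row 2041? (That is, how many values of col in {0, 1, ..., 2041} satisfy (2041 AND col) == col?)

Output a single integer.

2041 in binary = 11111111001
popcount(2041) = number of 1-bits in 11111111001 = 9
A col c satisfies (2041 AND c) == c iff every set bit of c is also set in 2041; each of the 9 set bits of 2041 can independently be on or off in c.
count = 2^9 = 512

Answer: 512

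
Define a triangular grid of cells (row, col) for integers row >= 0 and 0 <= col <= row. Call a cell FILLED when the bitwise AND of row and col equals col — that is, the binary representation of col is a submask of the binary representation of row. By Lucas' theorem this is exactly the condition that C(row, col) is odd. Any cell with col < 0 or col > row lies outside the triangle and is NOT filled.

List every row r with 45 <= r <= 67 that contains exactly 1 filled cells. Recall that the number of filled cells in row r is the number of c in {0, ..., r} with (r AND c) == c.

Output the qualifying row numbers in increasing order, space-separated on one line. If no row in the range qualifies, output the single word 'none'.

Row r has 2^popcount(r) filled cells, so we need popcount(r) = log2(1) = 0.
Scan r = 45..67 and keep those with exactly 0 one-bits:
r=45=101101 popcount=4 -> skip
r=46=101110 popcount=4 -> skip
r=47=101111 popcount=5 -> skip
r=48=110000 popcount=2 -> skip
r=49=110001 popcount=3 -> skip
r=50=110010 popcount=3 -> skip
r=51=110011 popcount=4 -> skip
r=52=110100 popcount=3 -> skip
r=53=110101 popcount=4 -> skip
r=54=110110 popcount=4 -> skip
r=55=110111 popcount=5 -> skip
r=56=111000 popcount=3 -> skip
r=57=111001 popcount=4 -> skip
r=58=111010 popcount=4 -> skip
r=59=111011 popcount=5 -> skip
r=60=111100 popcount=4 -> skip
r=61=111101 popcount=5 -> skip
r=62=111110 popcount=5 -> skip
r=63=111111 popcount=6 -> skip
r=64=1000000 popcount=1 -> skip
r=65=1000001 popcount=2 -> skip
r=66=1000010 popcount=2 -> skip
r=67=1000011 popcount=3 -> skip
Kept rows: none

Answer: none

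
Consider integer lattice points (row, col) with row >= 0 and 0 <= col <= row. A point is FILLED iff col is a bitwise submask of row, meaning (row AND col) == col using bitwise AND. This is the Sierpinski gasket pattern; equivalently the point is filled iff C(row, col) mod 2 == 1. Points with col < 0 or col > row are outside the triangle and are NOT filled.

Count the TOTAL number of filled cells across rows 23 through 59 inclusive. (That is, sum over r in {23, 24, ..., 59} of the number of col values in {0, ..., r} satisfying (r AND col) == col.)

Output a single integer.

Answer: 466

Derivation:
r23=10111 pc4: +16 =16
r24=11000 pc2: +4 =20
r25=11001 pc3: +8 =28
r26=11010 pc3: +8 =36
r27=11011 pc4: +16 =52
r28=11100 pc3: +8 =60
r29=11101 pc4: +16 =76
r30=11110 pc4: +16 =92
r31=11111 pc5: +32 =124
r32=100000 pc1: +2 =126
r33=100001 pc2: +4 =130
r34=100010 pc2: +4 =134
r35=100011 pc3: +8 =142
r36=100100 pc2: +4 =146
r37=100101 pc3: +8 =154
r38=100110 pc3: +8 =162
r39=100111 pc4: +16 =178
r40=101000 pc2: +4 =182
r41=101001 pc3: +8 =190
r42=101010 pc3: +8 =198
r43=101011 pc4: +16 =214
r44=101100 pc3: +8 =222
r45=101101 pc4: +16 =238
r46=101110 pc4: +16 =254
r47=101111 pc5: +32 =286
r48=110000 pc2: +4 =290
r49=110001 pc3: +8 =298
r50=110010 pc3: +8 =306
r51=110011 pc4: +16 =322
r52=110100 pc3: +8 =330
r53=110101 pc4: +16 =346
r54=110110 pc4: +16 =362
r55=110111 pc5: +32 =394
r56=111000 pc3: +8 =402
r57=111001 pc4: +16 =418
r58=111010 pc4: +16 =434
r59=111011 pc5: +32 =466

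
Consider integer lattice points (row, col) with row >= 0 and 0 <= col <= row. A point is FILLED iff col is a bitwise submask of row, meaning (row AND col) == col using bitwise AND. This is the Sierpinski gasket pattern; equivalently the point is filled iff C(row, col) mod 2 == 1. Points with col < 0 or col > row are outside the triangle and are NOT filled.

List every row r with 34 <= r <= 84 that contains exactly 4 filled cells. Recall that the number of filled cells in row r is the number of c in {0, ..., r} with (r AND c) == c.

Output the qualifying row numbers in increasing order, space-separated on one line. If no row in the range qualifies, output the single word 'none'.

Answer: 34 36 40 48 65 66 68 72 80

Derivation:
Row r has 2^popcount(r) filled cells, so we need popcount(r) = log2(4) = 2.
Scan r = 34..84 and keep those with exactly 2 one-bits:
r=34=100010 popcount=2 -> KEEP
r=35=100011 popcount=3 -> skip
r=36=100100 popcount=2 -> KEEP
r=37=100101 popcount=3 -> skip
r=38=100110 popcount=3 -> skip
r=39=100111 popcount=4 -> skip
r=40=101000 popcount=2 -> KEEP
r=41=101001 popcount=3 -> skip
r=42=101010 popcount=3 -> skip
r=43=101011 popcount=4 -> skip
r=44=101100 popcount=3 -> skip
r=45=101101 popcount=4 -> skip
r=46=101110 popcount=4 -> skip
r=47=101111 popcount=5 -> skip
r=48=110000 popcount=2 -> KEEP
r=49=110001 popcount=3 -> skip
r=50=110010 popcount=3 -> skip
r=51=110011 popcount=4 -> skip
r=52=110100 popcount=3 -> skip
r=53=110101 popcount=4 -> skip
r=54=110110 popcount=4 -> skip
r=55=110111 popcount=5 -> skip
r=56=111000 popcount=3 -> skip
r=57=111001 popcount=4 -> skip
r=58=111010 popcount=4 -> skip
r=59=111011 popcount=5 -> skip
r=60=111100 popcount=4 -> skip
r=61=111101 popcount=5 -> skip
r=62=111110 popcount=5 -> skip
r=63=111111 popcount=6 -> skip
r=64=1000000 popcount=1 -> skip
r=65=1000001 popcount=2 -> KEEP
r=66=1000010 popcount=2 -> KEEP
r=67=1000011 popcount=3 -> skip
r=68=1000100 popcount=2 -> KEEP
r=69=1000101 popcount=3 -> skip
r=70=1000110 popcount=3 -> skip
r=71=1000111 popcount=4 -> skip
r=72=1001000 popcount=2 -> KEEP
r=73=1001001 popcount=3 -> skip
r=74=1001010 popcount=3 -> skip
r=75=1001011 popcount=4 -> skip
r=76=1001100 popcount=3 -> skip
r=77=1001101 popcount=4 -> skip
r=78=1001110 popcount=4 -> skip
r=79=1001111 popcount=5 -> skip
r=80=1010000 popcount=2 -> KEEP
r=81=1010001 popcount=3 -> skip
r=82=1010010 popcount=3 -> skip
r=83=1010011 popcount=4 -> skip
r=84=1010100 popcount=3 -> skip
Kept rows: 34 36 40 48 65 66 68 72 80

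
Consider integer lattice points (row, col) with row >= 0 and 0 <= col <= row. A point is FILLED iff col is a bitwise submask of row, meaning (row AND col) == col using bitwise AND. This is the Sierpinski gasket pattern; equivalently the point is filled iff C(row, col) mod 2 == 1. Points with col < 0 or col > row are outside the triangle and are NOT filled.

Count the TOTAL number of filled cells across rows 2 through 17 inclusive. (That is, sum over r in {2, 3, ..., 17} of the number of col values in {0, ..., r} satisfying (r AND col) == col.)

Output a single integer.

r2=10 pc1: +2 =2
r3=11 pc2: +4 =6
r4=100 pc1: +2 =8
r5=101 pc2: +4 =12
r6=110 pc2: +4 =16
r7=111 pc3: +8 =24
r8=1000 pc1: +2 =26
r9=1001 pc2: +4 =30
r10=1010 pc2: +4 =34
r11=1011 pc3: +8 =42
r12=1100 pc2: +4 =46
r13=1101 pc3: +8 =54
r14=1110 pc3: +8 =62
r15=1111 pc4: +16 =78
r16=10000 pc1: +2 =80
r17=10001 pc2: +4 =84

Answer: 84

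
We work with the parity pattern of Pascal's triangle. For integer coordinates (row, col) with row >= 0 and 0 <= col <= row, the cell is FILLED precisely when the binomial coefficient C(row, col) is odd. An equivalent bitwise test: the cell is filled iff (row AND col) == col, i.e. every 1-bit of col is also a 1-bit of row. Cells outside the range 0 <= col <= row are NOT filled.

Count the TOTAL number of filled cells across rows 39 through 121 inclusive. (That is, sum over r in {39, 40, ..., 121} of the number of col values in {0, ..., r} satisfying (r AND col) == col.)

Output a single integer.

Answer: 1522

Derivation:
r39=100111 pc4: +16 =16
r40=101000 pc2: +4 =20
r41=101001 pc3: +8 =28
r42=101010 pc3: +8 =36
r43=101011 pc4: +16 =52
r44=101100 pc3: +8 =60
r45=101101 pc4: +16 =76
r46=101110 pc4: +16 =92
r47=101111 pc5: +32 =124
r48=110000 pc2: +4 =128
r49=110001 pc3: +8 =136
r50=110010 pc3: +8 =144
r51=110011 pc4: +16 =160
r52=110100 pc3: +8 =168
r53=110101 pc4: +16 =184
r54=110110 pc4: +16 =200
r55=110111 pc5: +32 =232
r56=111000 pc3: +8 =240
r57=111001 pc4: +16 =256
r58=111010 pc4: +16 =272
r59=111011 pc5: +32 =304
r60=111100 pc4: +16 =320
r61=111101 pc5: +32 =352
r62=111110 pc5: +32 =384
r63=111111 pc6: +64 =448
r64=1000000 pc1: +2 =450
r65=1000001 pc2: +4 =454
r66=1000010 pc2: +4 =458
r67=1000011 pc3: +8 =466
r68=1000100 pc2: +4 =470
r69=1000101 pc3: +8 =478
r70=1000110 pc3: +8 =486
r71=1000111 pc4: +16 =502
r72=1001000 pc2: +4 =506
r73=1001001 pc3: +8 =514
r74=1001010 pc3: +8 =522
r75=1001011 pc4: +16 =538
r76=1001100 pc3: +8 =546
r77=1001101 pc4: +16 =562
r78=1001110 pc4: +16 =578
r79=1001111 pc5: +32 =610
r80=1010000 pc2: +4 =614
r81=1010001 pc3: +8 =622
r82=1010010 pc3: +8 =630
r83=1010011 pc4: +16 =646
r84=1010100 pc3: +8 =654
r85=1010101 pc4: +16 =670
r86=1010110 pc4: +16 =686
r87=1010111 pc5: +32 =718
r88=1011000 pc3: +8 =726
r89=1011001 pc4: +16 =742
r90=1011010 pc4: +16 =758
r91=1011011 pc5: +32 =790
r92=1011100 pc4: +16 =806
r93=1011101 pc5: +32 =838
r94=1011110 pc5: +32 =870
r95=1011111 pc6: +64 =934
r96=1100000 pc2: +4 =938
r97=1100001 pc3: +8 =946
r98=1100010 pc3: +8 =954
r99=1100011 pc4: +16 =970
r100=1100100 pc3: +8 =978
r101=1100101 pc4: +16 =994
r102=1100110 pc4: +16 =1010
r103=1100111 pc5: +32 =1042
r104=1101000 pc3: +8 =1050
r105=1101001 pc4: +16 =1066
r106=1101010 pc4: +16 =1082
r107=1101011 pc5: +32 =1114
r108=1101100 pc4: +16 =1130
r109=1101101 pc5: +32 =1162
r110=1101110 pc5: +32 =1194
r111=1101111 pc6: +64 =1258
r112=1110000 pc3: +8 =1266
r113=1110001 pc4: +16 =1282
r114=1110010 pc4: +16 =1298
r115=1110011 pc5: +32 =1330
r116=1110100 pc4: +16 =1346
r117=1110101 pc5: +32 =1378
r118=1110110 pc5: +32 =1410
r119=1110111 pc6: +64 =1474
r120=1111000 pc4: +16 =1490
r121=1111001 pc5: +32 =1522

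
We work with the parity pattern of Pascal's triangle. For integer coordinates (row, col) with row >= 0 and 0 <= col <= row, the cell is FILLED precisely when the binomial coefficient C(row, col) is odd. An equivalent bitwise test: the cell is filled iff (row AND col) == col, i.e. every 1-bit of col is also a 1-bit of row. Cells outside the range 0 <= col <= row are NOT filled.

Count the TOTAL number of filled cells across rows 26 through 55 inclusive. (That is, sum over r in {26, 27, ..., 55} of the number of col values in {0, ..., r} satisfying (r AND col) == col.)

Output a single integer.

r26=11010 pc3: +8 =8
r27=11011 pc4: +16 =24
r28=11100 pc3: +8 =32
r29=11101 pc4: +16 =48
r30=11110 pc4: +16 =64
r31=11111 pc5: +32 =96
r32=100000 pc1: +2 =98
r33=100001 pc2: +4 =102
r34=100010 pc2: +4 =106
r35=100011 pc3: +8 =114
r36=100100 pc2: +4 =118
r37=100101 pc3: +8 =126
r38=100110 pc3: +8 =134
r39=100111 pc4: +16 =150
r40=101000 pc2: +4 =154
r41=101001 pc3: +8 =162
r42=101010 pc3: +8 =170
r43=101011 pc4: +16 =186
r44=101100 pc3: +8 =194
r45=101101 pc4: +16 =210
r46=101110 pc4: +16 =226
r47=101111 pc5: +32 =258
r48=110000 pc2: +4 =262
r49=110001 pc3: +8 =270
r50=110010 pc3: +8 =278
r51=110011 pc4: +16 =294
r52=110100 pc3: +8 =302
r53=110101 pc4: +16 =318
r54=110110 pc4: +16 =334
r55=110111 pc5: +32 =366

Answer: 366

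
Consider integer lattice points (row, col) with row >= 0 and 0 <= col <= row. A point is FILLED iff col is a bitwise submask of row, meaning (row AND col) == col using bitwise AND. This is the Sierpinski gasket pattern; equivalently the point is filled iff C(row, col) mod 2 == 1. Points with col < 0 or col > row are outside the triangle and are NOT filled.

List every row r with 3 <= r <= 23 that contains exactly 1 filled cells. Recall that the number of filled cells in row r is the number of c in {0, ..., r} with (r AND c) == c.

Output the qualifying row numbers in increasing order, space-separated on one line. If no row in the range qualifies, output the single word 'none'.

Row r has 2^popcount(r) filled cells, so we need popcount(r) = log2(1) = 0.
Scan r = 3..23 and keep those with exactly 0 one-bits:
r=3=11 popcount=2 -> skip
r=4=100 popcount=1 -> skip
r=5=101 popcount=2 -> skip
r=6=110 popcount=2 -> skip
r=7=111 popcount=3 -> skip
r=8=1000 popcount=1 -> skip
r=9=1001 popcount=2 -> skip
r=10=1010 popcount=2 -> skip
r=11=1011 popcount=3 -> skip
r=12=1100 popcount=2 -> skip
r=13=1101 popcount=3 -> skip
r=14=1110 popcount=3 -> skip
r=15=1111 popcount=4 -> skip
r=16=10000 popcount=1 -> skip
r=17=10001 popcount=2 -> skip
r=18=10010 popcount=2 -> skip
r=19=10011 popcount=3 -> skip
r=20=10100 popcount=2 -> skip
r=21=10101 popcount=3 -> skip
r=22=10110 popcount=3 -> skip
r=23=10111 popcount=4 -> skip
Kept rows: none

Answer: none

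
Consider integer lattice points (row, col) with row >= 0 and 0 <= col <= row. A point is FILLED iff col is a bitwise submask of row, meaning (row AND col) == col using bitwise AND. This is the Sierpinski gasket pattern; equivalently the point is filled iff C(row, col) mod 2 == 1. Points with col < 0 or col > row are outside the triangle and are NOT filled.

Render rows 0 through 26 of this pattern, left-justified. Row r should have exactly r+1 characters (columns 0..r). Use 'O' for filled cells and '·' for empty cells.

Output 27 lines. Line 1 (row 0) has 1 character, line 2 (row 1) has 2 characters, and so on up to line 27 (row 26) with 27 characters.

r0=0: O
r1=1: OO
r2=10: O·O
r3=11: OOOO
r4=100: O···O
r5=101: OO··OO
r6=110: O·O·O·O
r7=111: OOOOOOOO
r8=1000: O·······O
r9=1001: OO······OO
r10=1010: O·O·····O·O
r11=1011: OOOO····OOOO
r12=1100: O···O···O···O
r13=1101: OO··OO··OO··OO
r14=1110: O·O·O·O·O·O·O·O
r15=1111: OOOOOOOOOOOOOOOO
r16=10000: O···············O
r17=10001: OO··············OO
r18=10010: O·O·············O·O
r19=10011: OOOO············OOOO
r20=10100: O···O···········O···O
r21=10101: OO··OO··········OO··OO
r22=10110: O·O·O·O·········O·O·O·O
r23=10111: OOOOOOOO········OOOOOOOO
r24=11000: O·······O·······O·······O
r25=11001: OO······OO······OO······OO
r26=11010: O·O·····O·O·····O·O·····O·O

Answer: O
OO
O·O
OOOO
O···O
OO··OO
O·O·O·O
OOOOOOOO
O·······O
OO······OO
O·O·····O·O
OOOO····OOOO
O···O···O···O
OO··OO··OO··OO
O·O·O·O·O·O·O·O
OOOOOOOOOOOOOOOO
O···············O
OO··············OO
O·O·············O·O
OOOO············OOOO
O···O···········O···O
OO··OO··········OO··OO
O·O·O·O·········O·O·O·O
OOOOOOOO········OOOOOOOO
O·······O·······O·······O
OO······OO······OO······OO
O·O·····O·O·····O·O·····O·O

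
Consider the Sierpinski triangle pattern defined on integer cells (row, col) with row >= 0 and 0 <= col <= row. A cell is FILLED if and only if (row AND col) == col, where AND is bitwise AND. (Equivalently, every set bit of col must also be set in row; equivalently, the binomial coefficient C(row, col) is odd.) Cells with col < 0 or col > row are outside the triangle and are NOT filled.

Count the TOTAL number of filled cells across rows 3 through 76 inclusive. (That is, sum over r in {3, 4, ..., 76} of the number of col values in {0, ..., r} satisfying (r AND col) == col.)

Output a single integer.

Answer: 822

Derivation:
r3=11 pc2: +4 =4
r4=100 pc1: +2 =6
r5=101 pc2: +4 =10
r6=110 pc2: +4 =14
r7=111 pc3: +8 =22
r8=1000 pc1: +2 =24
r9=1001 pc2: +4 =28
r10=1010 pc2: +4 =32
r11=1011 pc3: +8 =40
r12=1100 pc2: +4 =44
r13=1101 pc3: +8 =52
r14=1110 pc3: +8 =60
r15=1111 pc4: +16 =76
r16=10000 pc1: +2 =78
r17=10001 pc2: +4 =82
r18=10010 pc2: +4 =86
r19=10011 pc3: +8 =94
r20=10100 pc2: +4 =98
r21=10101 pc3: +8 =106
r22=10110 pc3: +8 =114
r23=10111 pc4: +16 =130
r24=11000 pc2: +4 =134
r25=11001 pc3: +8 =142
r26=11010 pc3: +8 =150
r27=11011 pc4: +16 =166
r28=11100 pc3: +8 =174
r29=11101 pc4: +16 =190
r30=11110 pc4: +16 =206
r31=11111 pc5: +32 =238
r32=100000 pc1: +2 =240
r33=100001 pc2: +4 =244
r34=100010 pc2: +4 =248
r35=100011 pc3: +8 =256
r36=100100 pc2: +4 =260
r37=100101 pc3: +8 =268
r38=100110 pc3: +8 =276
r39=100111 pc4: +16 =292
r40=101000 pc2: +4 =296
r41=101001 pc3: +8 =304
r42=101010 pc3: +8 =312
r43=101011 pc4: +16 =328
r44=101100 pc3: +8 =336
r45=101101 pc4: +16 =352
r46=101110 pc4: +16 =368
r47=101111 pc5: +32 =400
r48=110000 pc2: +4 =404
r49=110001 pc3: +8 =412
r50=110010 pc3: +8 =420
r51=110011 pc4: +16 =436
r52=110100 pc3: +8 =444
r53=110101 pc4: +16 =460
r54=110110 pc4: +16 =476
r55=110111 pc5: +32 =508
r56=111000 pc3: +8 =516
r57=111001 pc4: +16 =532
r58=111010 pc4: +16 =548
r59=111011 pc5: +32 =580
r60=111100 pc4: +16 =596
r61=111101 pc5: +32 =628
r62=111110 pc5: +32 =660
r63=111111 pc6: +64 =724
r64=1000000 pc1: +2 =726
r65=1000001 pc2: +4 =730
r66=1000010 pc2: +4 =734
r67=1000011 pc3: +8 =742
r68=1000100 pc2: +4 =746
r69=1000101 pc3: +8 =754
r70=1000110 pc3: +8 =762
r71=1000111 pc4: +16 =778
r72=1001000 pc2: +4 =782
r73=1001001 pc3: +8 =790
r74=1001010 pc3: +8 =798
r75=1001011 pc4: +16 =814
r76=1001100 pc3: +8 =822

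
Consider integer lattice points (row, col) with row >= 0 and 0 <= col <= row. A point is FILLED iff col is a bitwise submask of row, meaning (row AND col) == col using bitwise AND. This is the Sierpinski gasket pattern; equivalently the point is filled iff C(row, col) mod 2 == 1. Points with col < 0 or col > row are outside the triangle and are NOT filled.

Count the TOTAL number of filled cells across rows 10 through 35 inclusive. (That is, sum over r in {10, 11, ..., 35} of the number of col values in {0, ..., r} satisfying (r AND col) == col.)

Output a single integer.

Answer: 228

Derivation:
r10=1010 pc2: +4 =4
r11=1011 pc3: +8 =12
r12=1100 pc2: +4 =16
r13=1101 pc3: +8 =24
r14=1110 pc3: +8 =32
r15=1111 pc4: +16 =48
r16=10000 pc1: +2 =50
r17=10001 pc2: +4 =54
r18=10010 pc2: +4 =58
r19=10011 pc3: +8 =66
r20=10100 pc2: +4 =70
r21=10101 pc3: +8 =78
r22=10110 pc3: +8 =86
r23=10111 pc4: +16 =102
r24=11000 pc2: +4 =106
r25=11001 pc3: +8 =114
r26=11010 pc3: +8 =122
r27=11011 pc4: +16 =138
r28=11100 pc3: +8 =146
r29=11101 pc4: +16 =162
r30=11110 pc4: +16 =178
r31=11111 pc5: +32 =210
r32=100000 pc1: +2 =212
r33=100001 pc2: +4 =216
r34=100010 pc2: +4 =220
r35=100011 pc3: +8 =228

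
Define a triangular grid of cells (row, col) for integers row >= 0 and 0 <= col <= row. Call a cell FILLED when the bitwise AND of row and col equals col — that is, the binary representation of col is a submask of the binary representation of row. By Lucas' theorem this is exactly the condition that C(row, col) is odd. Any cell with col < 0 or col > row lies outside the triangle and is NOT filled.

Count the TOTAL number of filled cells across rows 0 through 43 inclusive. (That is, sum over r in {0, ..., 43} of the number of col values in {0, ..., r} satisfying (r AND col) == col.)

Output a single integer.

Answer: 333

Derivation:
r0=0 pc0: +1 =1
r1=1 pc1: +2 =3
r2=10 pc1: +2 =5
r3=11 pc2: +4 =9
r4=100 pc1: +2 =11
r5=101 pc2: +4 =15
r6=110 pc2: +4 =19
r7=111 pc3: +8 =27
r8=1000 pc1: +2 =29
r9=1001 pc2: +4 =33
r10=1010 pc2: +4 =37
r11=1011 pc3: +8 =45
r12=1100 pc2: +4 =49
r13=1101 pc3: +8 =57
r14=1110 pc3: +8 =65
r15=1111 pc4: +16 =81
r16=10000 pc1: +2 =83
r17=10001 pc2: +4 =87
r18=10010 pc2: +4 =91
r19=10011 pc3: +8 =99
r20=10100 pc2: +4 =103
r21=10101 pc3: +8 =111
r22=10110 pc3: +8 =119
r23=10111 pc4: +16 =135
r24=11000 pc2: +4 =139
r25=11001 pc3: +8 =147
r26=11010 pc3: +8 =155
r27=11011 pc4: +16 =171
r28=11100 pc3: +8 =179
r29=11101 pc4: +16 =195
r30=11110 pc4: +16 =211
r31=11111 pc5: +32 =243
r32=100000 pc1: +2 =245
r33=100001 pc2: +4 =249
r34=100010 pc2: +4 =253
r35=100011 pc3: +8 =261
r36=100100 pc2: +4 =265
r37=100101 pc3: +8 =273
r38=100110 pc3: +8 =281
r39=100111 pc4: +16 =297
r40=101000 pc2: +4 =301
r41=101001 pc3: +8 =309
r42=101010 pc3: +8 =317
r43=101011 pc4: +16 =333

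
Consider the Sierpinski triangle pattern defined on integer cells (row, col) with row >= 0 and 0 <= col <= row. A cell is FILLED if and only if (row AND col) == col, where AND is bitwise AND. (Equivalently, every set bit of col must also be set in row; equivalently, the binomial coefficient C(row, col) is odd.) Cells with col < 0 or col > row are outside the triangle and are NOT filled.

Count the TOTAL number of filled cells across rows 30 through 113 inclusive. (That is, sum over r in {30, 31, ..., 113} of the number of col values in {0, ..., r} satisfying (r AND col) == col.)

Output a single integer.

Answer: 1368

Derivation:
r30=11110 pc4: +16 =16
r31=11111 pc5: +32 =48
r32=100000 pc1: +2 =50
r33=100001 pc2: +4 =54
r34=100010 pc2: +4 =58
r35=100011 pc3: +8 =66
r36=100100 pc2: +4 =70
r37=100101 pc3: +8 =78
r38=100110 pc3: +8 =86
r39=100111 pc4: +16 =102
r40=101000 pc2: +4 =106
r41=101001 pc3: +8 =114
r42=101010 pc3: +8 =122
r43=101011 pc4: +16 =138
r44=101100 pc3: +8 =146
r45=101101 pc4: +16 =162
r46=101110 pc4: +16 =178
r47=101111 pc5: +32 =210
r48=110000 pc2: +4 =214
r49=110001 pc3: +8 =222
r50=110010 pc3: +8 =230
r51=110011 pc4: +16 =246
r52=110100 pc3: +8 =254
r53=110101 pc4: +16 =270
r54=110110 pc4: +16 =286
r55=110111 pc5: +32 =318
r56=111000 pc3: +8 =326
r57=111001 pc4: +16 =342
r58=111010 pc4: +16 =358
r59=111011 pc5: +32 =390
r60=111100 pc4: +16 =406
r61=111101 pc5: +32 =438
r62=111110 pc5: +32 =470
r63=111111 pc6: +64 =534
r64=1000000 pc1: +2 =536
r65=1000001 pc2: +4 =540
r66=1000010 pc2: +4 =544
r67=1000011 pc3: +8 =552
r68=1000100 pc2: +4 =556
r69=1000101 pc3: +8 =564
r70=1000110 pc3: +8 =572
r71=1000111 pc4: +16 =588
r72=1001000 pc2: +4 =592
r73=1001001 pc3: +8 =600
r74=1001010 pc3: +8 =608
r75=1001011 pc4: +16 =624
r76=1001100 pc3: +8 =632
r77=1001101 pc4: +16 =648
r78=1001110 pc4: +16 =664
r79=1001111 pc5: +32 =696
r80=1010000 pc2: +4 =700
r81=1010001 pc3: +8 =708
r82=1010010 pc3: +8 =716
r83=1010011 pc4: +16 =732
r84=1010100 pc3: +8 =740
r85=1010101 pc4: +16 =756
r86=1010110 pc4: +16 =772
r87=1010111 pc5: +32 =804
r88=1011000 pc3: +8 =812
r89=1011001 pc4: +16 =828
r90=1011010 pc4: +16 =844
r91=1011011 pc5: +32 =876
r92=1011100 pc4: +16 =892
r93=1011101 pc5: +32 =924
r94=1011110 pc5: +32 =956
r95=1011111 pc6: +64 =1020
r96=1100000 pc2: +4 =1024
r97=1100001 pc3: +8 =1032
r98=1100010 pc3: +8 =1040
r99=1100011 pc4: +16 =1056
r100=1100100 pc3: +8 =1064
r101=1100101 pc4: +16 =1080
r102=1100110 pc4: +16 =1096
r103=1100111 pc5: +32 =1128
r104=1101000 pc3: +8 =1136
r105=1101001 pc4: +16 =1152
r106=1101010 pc4: +16 =1168
r107=1101011 pc5: +32 =1200
r108=1101100 pc4: +16 =1216
r109=1101101 pc5: +32 =1248
r110=1101110 pc5: +32 =1280
r111=1101111 pc6: +64 =1344
r112=1110000 pc3: +8 =1352
r113=1110001 pc4: +16 =1368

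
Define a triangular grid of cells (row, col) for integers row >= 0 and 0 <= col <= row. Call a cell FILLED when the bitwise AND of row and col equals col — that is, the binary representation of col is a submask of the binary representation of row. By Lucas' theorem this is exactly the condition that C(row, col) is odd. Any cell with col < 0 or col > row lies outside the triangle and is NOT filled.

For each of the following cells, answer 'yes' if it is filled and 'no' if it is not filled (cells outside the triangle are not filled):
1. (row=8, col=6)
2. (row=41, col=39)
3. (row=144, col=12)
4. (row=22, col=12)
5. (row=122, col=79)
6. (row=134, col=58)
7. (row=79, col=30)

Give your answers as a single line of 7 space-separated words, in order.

Answer: no no no no no no no

Derivation:
(8,6): row=0b1000, col=0b110, row AND col = 0b0 = 0; 0 != 6 -> empty
(41,39): row=0b101001, col=0b100111, row AND col = 0b100001 = 33; 33 != 39 -> empty
(144,12): row=0b10010000, col=0b1100, row AND col = 0b0 = 0; 0 != 12 -> empty
(22,12): row=0b10110, col=0b1100, row AND col = 0b100 = 4; 4 != 12 -> empty
(122,79): row=0b1111010, col=0b1001111, row AND col = 0b1001010 = 74; 74 != 79 -> empty
(134,58): row=0b10000110, col=0b111010, row AND col = 0b10 = 2; 2 != 58 -> empty
(79,30): row=0b1001111, col=0b11110, row AND col = 0b1110 = 14; 14 != 30 -> empty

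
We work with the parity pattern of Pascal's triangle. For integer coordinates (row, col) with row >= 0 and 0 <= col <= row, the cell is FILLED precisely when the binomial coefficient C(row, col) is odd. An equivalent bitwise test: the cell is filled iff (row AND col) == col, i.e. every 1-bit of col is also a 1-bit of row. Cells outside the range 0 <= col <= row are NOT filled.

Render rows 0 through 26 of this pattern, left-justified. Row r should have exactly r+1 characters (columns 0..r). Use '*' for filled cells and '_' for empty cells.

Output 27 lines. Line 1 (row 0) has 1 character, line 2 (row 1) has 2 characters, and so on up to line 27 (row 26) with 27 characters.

r0=0: *
r1=1: **
r2=10: *_*
r3=11: ****
r4=100: *___*
r5=101: **__**
r6=110: *_*_*_*
r7=111: ********
r8=1000: *_______*
r9=1001: **______**
r10=1010: *_*_____*_*
r11=1011: ****____****
r12=1100: *___*___*___*
r13=1101: **__**__**__**
r14=1110: *_*_*_*_*_*_*_*
r15=1111: ****************
r16=10000: *_______________*
r17=10001: **______________**
r18=10010: *_*_____________*_*
r19=10011: ****____________****
r20=10100: *___*___________*___*
r21=10101: **__**__________**__**
r22=10110: *_*_*_*_________*_*_*_*
r23=10111: ********________********
r24=11000: *_______*_______*_______*
r25=11001: **______**______**______**
r26=11010: *_*_____*_*_____*_*_____*_*

Answer: *
**
*_*
****
*___*
**__**
*_*_*_*
********
*_______*
**______**
*_*_____*_*
****____****
*___*___*___*
**__**__**__**
*_*_*_*_*_*_*_*
****************
*_______________*
**______________**
*_*_____________*_*
****____________****
*___*___________*___*
**__**__________**__**
*_*_*_*_________*_*_*_*
********________********
*_______*_______*_______*
**______**______**______**
*_*_____*_*_____*_*_____*_*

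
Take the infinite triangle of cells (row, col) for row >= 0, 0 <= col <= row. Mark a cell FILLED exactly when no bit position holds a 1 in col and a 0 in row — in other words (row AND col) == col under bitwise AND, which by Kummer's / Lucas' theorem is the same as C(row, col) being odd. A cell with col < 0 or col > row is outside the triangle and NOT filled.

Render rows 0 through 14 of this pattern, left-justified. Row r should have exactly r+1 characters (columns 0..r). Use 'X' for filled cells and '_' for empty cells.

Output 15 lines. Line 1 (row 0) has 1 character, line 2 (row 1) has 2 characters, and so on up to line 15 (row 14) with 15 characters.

Answer: X
XX
X_X
XXXX
X___X
XX__XX
X_X_X_X
XXXXXXXX
X_______X
XX______XX
X_X_____X_X
XXXX____XXXX
X___X___X___X
XX__XX__XX__XX
X_X_X_X_X_X_X_X

Derivation:
r0=0: X
r1=1: XX
r2=10: X_X
r3=11: XXXX
r4=100: X___X
r5=101: XX__XX
r6=110: X_X_X_X
r7=111: XXXXXXXX
r8=1000: X_______X
r9=1001: XX______XX
r10=1010: X_X_____X_X
r11=1011: XXXX____XXXX
r12=1100: X___X___X___X
r13=1101: XX__XX__XX__XX
r14=1110: X_X_X_X_X_X_X_X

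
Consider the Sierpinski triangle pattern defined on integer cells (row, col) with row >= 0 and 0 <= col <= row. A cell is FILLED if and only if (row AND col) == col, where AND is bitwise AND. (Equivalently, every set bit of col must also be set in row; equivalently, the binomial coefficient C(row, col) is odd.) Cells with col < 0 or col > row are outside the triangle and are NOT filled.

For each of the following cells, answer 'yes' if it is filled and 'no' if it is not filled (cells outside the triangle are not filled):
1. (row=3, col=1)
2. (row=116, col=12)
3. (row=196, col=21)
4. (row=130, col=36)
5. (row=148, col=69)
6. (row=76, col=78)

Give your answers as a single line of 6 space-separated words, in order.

(3,1): row=0b11, col=0b1, row AND col = 0b1 = 1; 1 == 1 -> filled
(116,12): row=0b1110100, col=0b1100, row AND col = 0b100 = 4; 4 != 12 -> empty
(196,21): row=0b11000100, col=0b10101, row AND col = 0b100 = 4; 4 != 21 -> empty
(130,36): row=0b10000010, col=0b100100, row AND col = 0b0 = 0; 0 != 36 -> empty
(148,69): row=0b10010100, col=0b1000101, row AND col = 0b100 = 4; 4 != 69 -> empty
(76,78): col outside [0, 76] -> not filled

Answer: yes no no no no no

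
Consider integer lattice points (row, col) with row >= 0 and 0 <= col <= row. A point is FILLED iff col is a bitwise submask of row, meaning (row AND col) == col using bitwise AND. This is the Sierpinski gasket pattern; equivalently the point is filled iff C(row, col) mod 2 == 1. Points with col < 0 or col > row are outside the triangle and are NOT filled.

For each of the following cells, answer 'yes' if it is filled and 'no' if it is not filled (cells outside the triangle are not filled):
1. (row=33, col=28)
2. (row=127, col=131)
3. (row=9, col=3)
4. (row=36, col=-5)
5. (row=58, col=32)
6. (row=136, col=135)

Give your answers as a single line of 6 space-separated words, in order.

(33,28): row=0b100001, col=0b11100, row AND col = 0b0 = 0; 0 != 28 -> empty
(127,131): col outside [0, 127] -> not filled
(9,3): row=0b1001, col=0b11, row AND col = 0b1 = 1; 1 != 3 -> empty
(36,-5): col outside [0, 36] -> not filled
(58,32): row=0b111010, col=0b100000, row AND col = 0b100000 = 32; 32 == 32 -> filled
(136,135): row=0b10001000, col=0b10000111, row AND col = 0b10000000 = 128; 128 != 135 -> empty

Answer: no no no no yes no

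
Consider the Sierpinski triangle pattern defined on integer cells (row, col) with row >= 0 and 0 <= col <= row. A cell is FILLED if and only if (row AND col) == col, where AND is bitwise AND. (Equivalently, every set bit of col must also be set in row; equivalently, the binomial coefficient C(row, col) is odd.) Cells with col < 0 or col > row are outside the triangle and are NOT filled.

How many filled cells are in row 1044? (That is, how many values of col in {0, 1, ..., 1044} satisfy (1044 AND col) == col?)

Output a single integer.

Answer: 8

Derivation:
1044 in binary = 10000010100
popcount(1044) = number of 1-bits in 10000010100 = 3
A col c satisfies (1044 AND c) == c iff every set bit of c is also set in 1044; each of the 3 set bits of 1044 can independently be on or off in c.
count = 2^3 = 8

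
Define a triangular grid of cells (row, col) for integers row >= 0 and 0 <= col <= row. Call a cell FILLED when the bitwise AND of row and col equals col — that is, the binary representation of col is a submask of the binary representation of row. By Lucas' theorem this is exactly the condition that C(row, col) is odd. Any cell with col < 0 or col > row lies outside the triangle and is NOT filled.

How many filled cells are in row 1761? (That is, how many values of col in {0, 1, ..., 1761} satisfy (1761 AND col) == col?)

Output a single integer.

Answer: 64

Derivation:
1761 in binary = 11011100001
popcount(1761) = number of 1-bits in 11011100001 = 6
A col c satisfies (1761 AND c) == c iff every set bit of c is also set in 1761; each of the 6 set bits of 1761 can independently be on or off in c.
count = 2^6 = 64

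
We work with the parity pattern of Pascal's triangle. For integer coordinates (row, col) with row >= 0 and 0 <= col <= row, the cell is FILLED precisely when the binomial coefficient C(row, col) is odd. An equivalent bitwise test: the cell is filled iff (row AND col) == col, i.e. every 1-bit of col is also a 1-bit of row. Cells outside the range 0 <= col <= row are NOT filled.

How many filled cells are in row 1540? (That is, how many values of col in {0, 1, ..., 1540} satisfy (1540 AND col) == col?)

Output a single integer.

Answer: 8

Derivation:
1540 in binary = 11000000100
popcount(1540) = number of 1-bits in 11000000100 = 3
A col c satisfies (1540 AND c) == c iff every set bit of c is also set in 1540; each of the 3 set bits of 1540 can independently be on or off in c.
count = 2^3 = 8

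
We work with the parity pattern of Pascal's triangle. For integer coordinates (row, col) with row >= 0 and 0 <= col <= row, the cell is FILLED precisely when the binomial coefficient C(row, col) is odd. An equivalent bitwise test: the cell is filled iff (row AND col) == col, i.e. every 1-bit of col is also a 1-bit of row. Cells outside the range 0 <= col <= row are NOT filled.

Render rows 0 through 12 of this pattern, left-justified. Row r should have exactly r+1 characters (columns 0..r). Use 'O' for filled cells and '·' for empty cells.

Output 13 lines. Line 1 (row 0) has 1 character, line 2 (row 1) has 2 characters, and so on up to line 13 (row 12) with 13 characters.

Answer: O
OO
O·O
OOOO
O···O
OO··OO
O·O·O·O
OOOOOOOO
O·······O
OO······OO
O·O·····O·O
OOOO····OOOO
O···O···O···O

Derivation:
r0=0: O
r1=1: OO
r2=10: O·O
r3=11: OOOO
r4=100: O···O
r5=101: OO··OO
r6=110: O·O·O·O
r7=111: OOOOOOOO
r8=1000: O·······O
r9=1001: OO······OO
r10=1010: O·O·····O·O
r11=1011: OOOO····OOOO
r12=1100: O···O···O···O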